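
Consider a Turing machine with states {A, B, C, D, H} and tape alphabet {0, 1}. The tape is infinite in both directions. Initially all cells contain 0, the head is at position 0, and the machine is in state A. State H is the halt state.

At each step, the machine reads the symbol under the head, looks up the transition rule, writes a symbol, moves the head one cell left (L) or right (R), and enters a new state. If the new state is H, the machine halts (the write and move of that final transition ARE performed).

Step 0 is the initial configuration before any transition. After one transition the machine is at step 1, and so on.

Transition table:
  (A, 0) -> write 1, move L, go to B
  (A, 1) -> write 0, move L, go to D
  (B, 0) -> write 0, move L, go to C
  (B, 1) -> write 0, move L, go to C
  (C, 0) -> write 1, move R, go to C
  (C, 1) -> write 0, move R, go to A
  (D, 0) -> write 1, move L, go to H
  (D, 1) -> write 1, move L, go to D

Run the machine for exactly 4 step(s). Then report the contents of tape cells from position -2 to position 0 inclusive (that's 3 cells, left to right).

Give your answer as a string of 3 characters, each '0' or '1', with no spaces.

Answer: 111

Derivation:
Step 1: in state A at pos 0, read 0 -> (A,0)->write 1,move L,goto B. Now: state=B, head=-1, tape[-2..1]=0010 (head:  ^)
Step 2: in state B at pos -1, read 0 -> (B,0)->write 0,move L,goto C. Now: state=C, head=-2, tape[-3..1]=00010 (head:  ^)
Step 3: in state C at pos -2, read 0 -> (C,0)->write 1,move R,goto C. Now: state=C, head=-1, tape[-3..1]=01010 (head:   ^)
Step 4: in state C at pos -1, read 0 -> (C,0)->write 1,move R,goto C. Now: state=C, head=0, tape[-3..1]=01110 (head:    ^)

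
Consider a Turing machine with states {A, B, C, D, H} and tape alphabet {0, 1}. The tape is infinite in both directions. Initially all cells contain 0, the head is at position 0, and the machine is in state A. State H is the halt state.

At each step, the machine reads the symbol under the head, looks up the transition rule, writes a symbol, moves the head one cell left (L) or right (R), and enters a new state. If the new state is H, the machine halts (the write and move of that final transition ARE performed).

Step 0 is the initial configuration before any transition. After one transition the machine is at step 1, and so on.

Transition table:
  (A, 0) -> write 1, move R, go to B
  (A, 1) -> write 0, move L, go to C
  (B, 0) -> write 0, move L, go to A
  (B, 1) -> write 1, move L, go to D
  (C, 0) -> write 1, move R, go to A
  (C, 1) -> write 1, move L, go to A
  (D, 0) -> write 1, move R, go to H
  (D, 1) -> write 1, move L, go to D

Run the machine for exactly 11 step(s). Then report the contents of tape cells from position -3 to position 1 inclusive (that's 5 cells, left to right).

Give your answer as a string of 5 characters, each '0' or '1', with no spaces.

Answer: 01100

Derivation:
Step 1: in state A at pos 0, read 0 -> (A,0)->write 1,move R,goto B. Now: state=B, head=1, tape[-1..2]=0100 (head:   ^)
Step 2: in state B at pos 1, read 0 -> (B,0)->write 0,move L,goto A. Now: state=A, head=0, tape[-1..2]=0100 (head:  ^)
Step 3: in state A at pos 0, read 1 -> (A,1)->write 0,move L,goto C. Now: state=C, head=-1, tape[-2..2]=00000 (head:  ^)
Step 4: in state C at pos -1, read 0 -> (C,0)->write 1,move R,goto A. Now: state=A, head=0, tape[-2..2]=01000 (head:   ^)
Step 5: in state A at pos 0, read 0 -> (A,0)->write 1,move R,goto B. Now: state=B, head=1, tape[-2..2]=01100 (head:    ^)
Step 6: in state B at pos 1, read 0 -> (B,0)->write 0,move L,goto A. Now: state=A, head=0, tape[-2..2]=01100 (head:   ^)
Step 7: in state A at pos 0, read 1 -> (A,1)->write 0,move L,goto C. Now: state=C, head=-1, tape[-2..2]=01000 (head:  ^)
Step 8: in state C at pos -1, read 1 -> (C,1)->write 1,move L,goto A. Now: state=A, head=-2, tape[-3..2]=001000 (head:  ^)
Step 9: in state A at pos -2, read 0 -> (A,0)->write 1,move R,goto B. Now: state=B, head=-1, tape[-3..2]=011000 (head:   ^)
Step 10: in state B at pos -1, read 1 -> (B,1)->write 1,move L,goto D. Now: state=D, head=-2, tape[-3..2]=011000 (head:  ^)
Step 11: in state D at pos -2, read 1 -> (D,1)->write 1,move L,goto D. Now: state=D, head=-3, tape[-4..2]=0011000 (head:  ^)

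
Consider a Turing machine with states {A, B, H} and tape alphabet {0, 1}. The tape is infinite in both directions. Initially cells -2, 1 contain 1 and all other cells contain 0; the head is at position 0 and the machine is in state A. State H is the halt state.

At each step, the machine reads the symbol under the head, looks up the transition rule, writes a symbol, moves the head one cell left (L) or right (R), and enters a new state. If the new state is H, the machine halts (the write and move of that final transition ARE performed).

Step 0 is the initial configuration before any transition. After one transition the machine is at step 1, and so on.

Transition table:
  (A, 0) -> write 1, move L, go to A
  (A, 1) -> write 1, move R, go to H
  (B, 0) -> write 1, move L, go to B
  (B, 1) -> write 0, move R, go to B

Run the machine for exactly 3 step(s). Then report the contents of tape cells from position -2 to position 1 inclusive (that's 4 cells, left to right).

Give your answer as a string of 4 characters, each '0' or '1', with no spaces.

Answer: 1111

Derivation:
Step 1: in state A at pos 0, read 0 -> (A,0)->write 1,move L,goto A. Now: state=A, head=-1, tape[-3..2]=010110 (head:   ^)
Step 2: in state A at pos -1, read 0 -> (A,0)->write 1,move L,goto A. Now: state=A, head=-2, tape[-3..2]=011110 (head:  ^)
Step 3: in state A at pos -2, read 1 -> (A,1)->write 1,move R,goto H. Now: state=H, head=-1, tape[-3..2]=011110 (head:   ^)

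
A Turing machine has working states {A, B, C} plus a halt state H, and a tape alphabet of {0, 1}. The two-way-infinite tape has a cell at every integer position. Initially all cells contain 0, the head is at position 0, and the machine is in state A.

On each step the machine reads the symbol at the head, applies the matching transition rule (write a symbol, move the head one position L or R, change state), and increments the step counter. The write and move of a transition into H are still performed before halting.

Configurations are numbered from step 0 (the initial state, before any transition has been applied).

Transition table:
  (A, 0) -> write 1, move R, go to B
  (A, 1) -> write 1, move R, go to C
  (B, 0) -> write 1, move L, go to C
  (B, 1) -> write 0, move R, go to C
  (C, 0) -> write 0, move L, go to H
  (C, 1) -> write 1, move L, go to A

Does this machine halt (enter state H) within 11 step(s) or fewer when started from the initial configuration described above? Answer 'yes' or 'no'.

Answer: yes

Derivation:
Step 1: in state A at pos 0, read 0 -> (A,0)->write 1,move R,goto B. Now: state=B, head=1, tape[-1..2]=0100 (head:   ^)
Step 2: in state B at pos 1, read 0 -> (B,0)->write 1,move L,goto C. Now: state=C, head=0, tape[-1..2]=0110 (head:  ^)
Step 3: in state C at pos 0, read 1 -> (C,1)->write 1,move L,goto A. Now: state=A, head=-1, tape[-2..2]=00110 (head:  ^)
Step 4: in state A at pos -1, read 0 -> (A,0)->write 1,move R,goto B. Now: state=B, head=0, tape[-2..2]=01110 (head:   ^)
Step 5: in state B at pos 0, read 1 -> (B,1)->write 0,move R,goto C. Now: state=C, head=1, tape[-2..2]=01010 (head:    ^)
Step 6: in state C at pos 1, read 1 -> (C,1)->write 1,move L,goto A. Now: state=A, head=0, tape[-2..2]=01010 (head:   ^)
Step 7: in state A at pos 0, read 0 -> (A,0)->write 1,move R,goto B. Now: state=B, head=1, tape[-2..2]=01110 (head:    ^)
Step 8: in state B at pos 1, read 1 -> (B,1)->write 0,move R,goto C. Now: state=C, head=2, tape[-2..3]=011000 (head:     ^)
Step 9: in state C at pos 2, read 0 -> (C,0)->write 0,move L,goto H. Now: state=H, head=1, tape[-2..3]=011000 (head:    ^)
State H reached at step 9; 9 <= 11 -> yes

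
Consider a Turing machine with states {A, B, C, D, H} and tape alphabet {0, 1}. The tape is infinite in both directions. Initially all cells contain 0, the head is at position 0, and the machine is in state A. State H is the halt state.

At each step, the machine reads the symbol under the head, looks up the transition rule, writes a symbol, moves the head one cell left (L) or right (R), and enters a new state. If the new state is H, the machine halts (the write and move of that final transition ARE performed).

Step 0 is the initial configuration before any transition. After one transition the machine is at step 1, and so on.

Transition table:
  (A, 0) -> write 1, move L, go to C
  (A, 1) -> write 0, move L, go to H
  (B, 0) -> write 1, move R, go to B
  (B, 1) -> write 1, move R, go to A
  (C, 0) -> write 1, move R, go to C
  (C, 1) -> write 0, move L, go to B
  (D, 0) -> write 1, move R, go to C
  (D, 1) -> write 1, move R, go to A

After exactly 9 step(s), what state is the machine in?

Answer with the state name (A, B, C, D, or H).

Answer: A

Derivation:
Step 1: in state A at pos 0, read 0 -> (A,0)->write 1,move L,goto C. Now: state=C, head=-1, tape[-2..1]=0010 (head:  ^)
Step 2: in state C at pos -1, read 0 -> (C,0)->write 1,move R,goto C. Now: state=C, head=0, tape[-2..1]=0110 (head:   ^)
Step 3: in state C at pos 0, read 1 -> (C,1)->write 0,move L,goto B. Now: state=B, head=-1, tape[-2..1]=0100 (head:  ^)
Step 4: in state B at pos -1, read 1 -> (B,1)->write 1,move R,goto A. Now: state=A, head=0, tape[-2..1]=0100 (head:   ^)
Step 5: in state A at pos 0, read 0 -> (A,0)->write 1,move L,goto C. Now: state=C, head=-1, tape[-2..1]=0110 (head:  ^)
Step 6: in state C at pos -1, read 1 -> (C,1)->write 0,move L,goto B. Now: state=B, head=-2, tape[-3..1]=00010 (head:  ^)
Step 7: in state B at pos -2, read 0 -> (B,0)->write 1,move R,goto B. Now: state=B, head=-1, tape[-3..1]=01010 (head:   ^)
Step 8: in state B at pos -1, read 0 -> (B,0)->write 1,move R,goto B. Now: state=B, head=0, tape[-3..1]=01110 (head:    ^)
Step 9: in state B at pos 0, read 1 -> (B,1)->write 1,move R,goto A. Now: state=A, head=1, tape[-3..2]=011100 (head:     ^)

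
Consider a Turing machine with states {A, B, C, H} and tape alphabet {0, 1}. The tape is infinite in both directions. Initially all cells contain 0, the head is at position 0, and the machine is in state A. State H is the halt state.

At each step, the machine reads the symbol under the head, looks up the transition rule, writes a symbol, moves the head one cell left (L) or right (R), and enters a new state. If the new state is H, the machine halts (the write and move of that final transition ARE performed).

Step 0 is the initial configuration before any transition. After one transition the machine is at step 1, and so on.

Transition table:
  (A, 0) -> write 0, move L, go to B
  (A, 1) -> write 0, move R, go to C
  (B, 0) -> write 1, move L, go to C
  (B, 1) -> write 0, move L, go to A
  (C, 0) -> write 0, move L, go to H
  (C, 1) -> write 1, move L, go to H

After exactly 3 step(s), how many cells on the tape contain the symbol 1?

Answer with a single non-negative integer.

Answer: 1

Derivation:
Step 1: in state A at pos 0, read 0 -> (A,0)->write 0,move L,goto B. Now: state=B, head=-1, tape[-2..1]=0000 (head:  ^)
Step 2: in state B at pos -1, read 0 -> (B,0)->write 1,move L,goto C. Now: state=C, head=-2, tape[-3..1]=00100 (head:  ^)
Step 3: in state C at pos -2, read 0 -> (C,0)->write 0,move L,goto H. Now: state=H, head=-3, tape[-4..1]=000100 (head:  ^)
Cells containing 1 after step 3: {-1} -> 1 cell(s)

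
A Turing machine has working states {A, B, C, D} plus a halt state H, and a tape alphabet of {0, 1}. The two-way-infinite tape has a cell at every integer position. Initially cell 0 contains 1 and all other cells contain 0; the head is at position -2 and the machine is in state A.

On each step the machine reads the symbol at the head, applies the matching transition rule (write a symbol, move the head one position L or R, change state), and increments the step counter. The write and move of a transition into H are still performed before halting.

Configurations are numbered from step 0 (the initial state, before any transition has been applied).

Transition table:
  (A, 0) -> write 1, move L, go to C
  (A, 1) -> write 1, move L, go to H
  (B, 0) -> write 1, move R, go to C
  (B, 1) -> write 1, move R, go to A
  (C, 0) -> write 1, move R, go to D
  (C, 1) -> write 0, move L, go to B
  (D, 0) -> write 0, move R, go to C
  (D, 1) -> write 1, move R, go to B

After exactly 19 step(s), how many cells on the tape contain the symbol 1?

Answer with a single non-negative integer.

Step 1: in state A at pos -2, read 0 -> (A,0)->write 1,move L,goto C. Now: state=C, head=-3, tape[-4..1]=001010 (head:  ^)
Step 2: in state C at pos -3, read 0 -> (C,0)->write 1,move R,goto D. Now: state=D, head=-2, tape[-4..1]=011010 (head:   ^)
Step 3: in state D at pos -2, read 1 -> (D,1)->write 1,move R,goto B. Now: state=B, head=-1, tape[-4..1]=011010 (head:    ^)
Step 4: in state B at pos -1, read 0 -> (B,0)->write 1,move R,goto C. Now: state=C, head=0, tape[-4..1]=011110 (head:     ^)
Step 5: in state C at pos 0, read 1 -> (C,1)->write 0,move L,goto B. Now: state=B, head=-1, tape[-4..1]=011100 (head:    ^)
Step 6: in state B at pos -1, read 1 -> (B,1)->write 1,move R,goto A. Now: state=A, head=0, tape[-4..1]=011100 (head:     ^)
Step 7: in state A at pos 0, read 0 -> (A,0)->write 1,move L,goto C. Now: state=C, head=-1, tape[-4..1]=011110 (head:    ^)
Step 8: in state C at pos -1, read 1 -> (C,1)->write 0,move L,goto B. Now: state=B, head=-2, tape[-4..1]=011010 (head:   ^)
Step 9: in state B at pos -2, read 1 -> (B,1)->write 1,move R,goto A. Now: state=A, head=-1, tape[-4..1]=011010 (head:    ^)
Step 10: in state A at pos -1, read 0 -> (A,0)->write 1,move L,goto C. Now: state=C, head=-2, tape[-4..1]=011110 (head:   ^)
Step 11: in state C at pos -2, read 1 -> (C,1)->write 0,move L,goto B. Now: state=B, head=-3, tape[-4..1]=010110 (head:  ^)
Step 12: in state B at pos -3, read 1 -> (B,1)->write 1,move R,goto A. Now: state=A, head=-2, tape[-4..1]=010110 (head:   ^)
Step 13: in state A at pos -2, read 0 -> (A,0)->write 1,move L,goto C. Now: state=C, head=-3, tape[-4..1]=011110 (head:  ^)
Step 14: in state C at pos -3, read 1 -> (C,1)->write 0,move L,goto B. Now: state=B, head=-4, tape[-5..1]=0001110 (head:  ^)
Step 15: in state B at pos -4, read 0 -> (B,0)->write 1,move R,goto C. Now: state=C, head=-3, tape[-5..1]=0101110 (head:   ^)
Step 16: in state C at pos -3, read 0 -> (C,0)->write 1,move R,goto D. Now: state=D, head=-2, tape[-5..1]=0111110 (head:    ^)
Step 17: in state D at pos -2, read 1 -> (D,1)->write 1,move R,goto B. Now: state=B, head=-1, tape[-5..1]=0111110 (head:     ^)
Step 18: in state B at pos -1, read 1 -> (B,1)->write 1,move R,goto A. Now: state=A, head=0, tape[-5..1]=0111110 (head:      ^)
Step 19: in state A at pos 0, read 1 -> (A,1)->write 1,move L,goto H. Now: state=H, head=-1, tape[-5..1]=0111110 (head:     ^)
Cells containing 1 after step 19: {-4, -3, -2, -1, 0} -> 5 cell(s)

Answer: 5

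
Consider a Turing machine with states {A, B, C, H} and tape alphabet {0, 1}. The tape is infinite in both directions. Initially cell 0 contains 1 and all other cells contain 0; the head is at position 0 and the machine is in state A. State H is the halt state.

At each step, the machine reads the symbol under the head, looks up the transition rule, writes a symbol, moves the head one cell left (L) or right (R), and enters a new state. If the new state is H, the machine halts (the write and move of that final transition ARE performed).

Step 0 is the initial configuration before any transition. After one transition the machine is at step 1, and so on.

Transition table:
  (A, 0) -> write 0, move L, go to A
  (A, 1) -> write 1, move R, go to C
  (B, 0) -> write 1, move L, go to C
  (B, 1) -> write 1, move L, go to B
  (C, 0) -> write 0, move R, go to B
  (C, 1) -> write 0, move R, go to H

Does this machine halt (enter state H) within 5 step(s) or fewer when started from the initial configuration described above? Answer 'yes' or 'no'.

Answer: no

Derivation:
Step 1: in state A at pos 0, read 1 -> (A,1)->write 1,move R,goto C. Now: state=C, head=1, tape[-1..2]=0100 (head:   ^)
Step 2: in state C at pos 1, read 0 -> (C,0)->write 0,move R,goto B. Now: state=B, head=2, tape[-1..3]=01000 (head:    ^)
Step 3: in state B at pos 2, read 0 -> (B,0)->write 1,move L,goto C. Now: state=C, head=1, tape[-1..3]=01010 (head:   ^)
Step 4: in state C at pos 1, read 0 -> (C,0)->write 0,move R,goto B. Now: state=B, head=2, tape[-1..3]=01010 (head:    ^)
Step 5: in state B at pos 2, read 1 -> (B,1)->write 1,move L,goto B. Now: state=B, head=1, tape[-1..3]=01010 (head:   ^)
After 5 step(s): state = B (not H) -> not halted within 5 -> no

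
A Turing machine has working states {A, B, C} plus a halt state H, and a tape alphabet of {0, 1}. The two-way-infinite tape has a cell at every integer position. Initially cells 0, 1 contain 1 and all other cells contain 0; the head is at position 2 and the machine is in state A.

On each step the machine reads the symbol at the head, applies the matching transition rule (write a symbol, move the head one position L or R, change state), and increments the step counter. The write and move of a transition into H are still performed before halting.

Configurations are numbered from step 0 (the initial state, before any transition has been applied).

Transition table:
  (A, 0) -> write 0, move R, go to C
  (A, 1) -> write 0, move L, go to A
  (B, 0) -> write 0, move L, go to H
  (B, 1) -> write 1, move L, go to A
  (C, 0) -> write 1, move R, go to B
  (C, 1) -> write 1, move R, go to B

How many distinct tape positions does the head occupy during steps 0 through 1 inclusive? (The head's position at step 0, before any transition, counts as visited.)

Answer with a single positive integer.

Step 1: in state A at pos 2, read 0 -> (A,0)->write 0,move R,goto C. Now: state=C, head=3, tape[-1..4]=011000 (head:     ^)
Head positions at steps 0..1: starting at 2, distinct positions visited = {2, 3} -> 2 position(s)

Answer: 2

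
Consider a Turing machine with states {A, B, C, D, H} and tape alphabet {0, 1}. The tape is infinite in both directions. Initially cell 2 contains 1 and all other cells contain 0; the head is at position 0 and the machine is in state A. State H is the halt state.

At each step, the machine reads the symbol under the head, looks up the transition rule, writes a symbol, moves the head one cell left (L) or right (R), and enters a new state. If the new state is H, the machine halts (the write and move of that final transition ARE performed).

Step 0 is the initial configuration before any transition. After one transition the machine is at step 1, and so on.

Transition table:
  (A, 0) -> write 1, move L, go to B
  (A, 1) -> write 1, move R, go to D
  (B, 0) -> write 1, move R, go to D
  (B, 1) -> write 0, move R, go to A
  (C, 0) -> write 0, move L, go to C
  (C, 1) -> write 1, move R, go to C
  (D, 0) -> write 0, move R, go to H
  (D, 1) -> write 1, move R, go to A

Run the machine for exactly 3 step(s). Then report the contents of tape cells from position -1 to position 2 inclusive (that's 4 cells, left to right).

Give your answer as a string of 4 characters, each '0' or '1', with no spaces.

Answer: 1101

Derivation:
Step 1: in state A at pos 0, read 0 -> (A,0)->write 1,move L,goto B. Now: state=B, head=-1, tape[-2..3]=001010 (head:  ^)
Step 2: in state B at pos -1, read 0 -> (B,0)->write 1,move R,goto D. Now: state=D, head=0, tape[-2..3]=011010 (head:   ^)
Step 3: in state D at pos 0, read 1 -> (D,1)->write 1,move R,goto A. Now: state=A, head=1, tape[-2..3]=011010 (head:    ^)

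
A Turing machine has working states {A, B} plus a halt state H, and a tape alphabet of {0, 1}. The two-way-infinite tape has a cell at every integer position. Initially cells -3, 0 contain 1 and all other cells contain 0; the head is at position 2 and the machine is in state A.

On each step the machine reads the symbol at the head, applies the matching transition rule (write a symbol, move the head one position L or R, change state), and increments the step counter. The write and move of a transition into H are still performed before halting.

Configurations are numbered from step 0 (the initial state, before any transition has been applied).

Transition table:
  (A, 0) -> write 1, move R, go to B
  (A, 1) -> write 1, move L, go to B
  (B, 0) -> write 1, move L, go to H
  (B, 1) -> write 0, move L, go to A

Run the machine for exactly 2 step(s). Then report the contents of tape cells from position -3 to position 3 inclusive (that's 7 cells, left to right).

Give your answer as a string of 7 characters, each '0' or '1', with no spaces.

Answer: 1001011

Derivation:
Step 1: in state A at pos 2, read 0 -> (A,0)->write 1,move R,goto B. Now: state=B, head=3, tape[-4..4]=010010100 (head:        ^)
Step 2: in state B at pos 3, read 0 -> (B,0)->write 1,move L,goto H. Now: state=H, head=2, tape[-4..4]=010010110 (head:       ^)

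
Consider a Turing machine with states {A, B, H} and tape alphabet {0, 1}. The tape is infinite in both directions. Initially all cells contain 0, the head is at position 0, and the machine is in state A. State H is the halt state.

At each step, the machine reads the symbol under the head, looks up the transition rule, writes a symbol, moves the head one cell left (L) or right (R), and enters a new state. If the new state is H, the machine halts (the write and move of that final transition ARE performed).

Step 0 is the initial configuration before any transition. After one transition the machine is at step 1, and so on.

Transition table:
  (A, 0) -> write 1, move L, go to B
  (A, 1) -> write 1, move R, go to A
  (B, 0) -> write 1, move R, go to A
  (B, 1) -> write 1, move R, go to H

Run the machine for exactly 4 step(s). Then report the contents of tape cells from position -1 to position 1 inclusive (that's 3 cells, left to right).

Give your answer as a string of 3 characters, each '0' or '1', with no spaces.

Answer: 111

Derivation:
Step 1: in state A at pos 0, read 0 -> (A,0)->write 1,move L,goto B. Now: state=B, head=-1, tape[-2..1]=0010 (head:  ^)
Step 2: in state B at pos -1, read 0 -> (B,0)->write 1,move R,goto A. Now: state=A, head=0, tape[-2..1]=0110 (head:   ^)
Step 3: in state A at pos 0, read 1 -> (A,1)->write 1,move R,goto A. Now: state=A, head=1, tape[-2..2]=01100 (head:    ^)
Step 4: in state A at pos 1, read 0 -> (A,0)->write 1,move L,goto B. Now: state=B, head=0, tape[-2..2]=01110 (head:   ^)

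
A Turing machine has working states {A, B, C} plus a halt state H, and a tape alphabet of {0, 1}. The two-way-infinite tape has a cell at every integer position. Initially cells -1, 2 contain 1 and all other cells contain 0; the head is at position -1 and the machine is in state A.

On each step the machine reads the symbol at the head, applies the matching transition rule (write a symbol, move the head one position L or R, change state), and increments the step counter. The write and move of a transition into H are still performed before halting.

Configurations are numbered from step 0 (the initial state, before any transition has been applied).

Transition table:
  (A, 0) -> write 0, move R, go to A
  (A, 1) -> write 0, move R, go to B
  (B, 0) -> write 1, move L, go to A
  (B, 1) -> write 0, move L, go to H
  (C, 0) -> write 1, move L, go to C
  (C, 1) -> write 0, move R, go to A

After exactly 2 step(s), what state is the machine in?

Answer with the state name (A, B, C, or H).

Step 1: in state A at pos -1, read 1 -> (A,1)->write 0,move R,goto B. Now: state=B, head=0, tape[-2..3]=000010 (head:   ^)
Step 2: in state B at pos 0, read 0 -> (B,0)->write 1,move L,goto A. Now: state=A, head=-1, tape[-2..3]=001010 (head:  ^)

Answer: A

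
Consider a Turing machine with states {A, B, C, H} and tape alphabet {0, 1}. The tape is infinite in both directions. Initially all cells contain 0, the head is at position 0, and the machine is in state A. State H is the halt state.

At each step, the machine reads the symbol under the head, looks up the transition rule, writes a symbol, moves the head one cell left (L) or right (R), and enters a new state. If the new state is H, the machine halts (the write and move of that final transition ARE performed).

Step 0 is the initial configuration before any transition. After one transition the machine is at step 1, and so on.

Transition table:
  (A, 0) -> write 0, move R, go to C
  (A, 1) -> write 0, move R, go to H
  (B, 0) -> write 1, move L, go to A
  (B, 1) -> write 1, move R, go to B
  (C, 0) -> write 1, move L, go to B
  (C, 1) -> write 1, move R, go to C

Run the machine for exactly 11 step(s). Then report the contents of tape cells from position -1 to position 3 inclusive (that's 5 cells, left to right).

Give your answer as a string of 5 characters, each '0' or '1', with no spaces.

Answer: 01101

Derivation:
Step 1: in state A at pos 0, read 0 -> (A,0)->write 0,move R,goto C. Now: state=C, head=1, tape[-1..2]=0000 (head:   ^)
Step 2: in state C at pos 1, read 0 -> (C,0)->write 1,move L,goto B. Now: state=B, head=0, tape[-1..2]=0010 (head:  ^)
Step 3: in state B at pos 0, read 0 -> (B,0)->write 1,move L,goto A. Now: state=A, head=-1, tape[-2..2]=00110 (head:  ^)
Step 4: in state A at pos -1, read 0 -> (A,0)->write 0,move R,goto C. Now: state=C, head=0, tape[-2..2]=00110 (head:   ^)
Step 5: in state C at pos 0, read 1 -> (C,1)->write 1,move R,goto C. Now: state=C, head=1, tape[-2..2]=00110 (head:    ^)
Step 6: in state C at pos 1, read 1 -> (C,1)->write 1,move R,goto C. Now: state=C, head=2, tape[-2..3]=001100 (head:     ^)
Step 7: in state C at pos 2, read 0 -> (C,0)->write 1,move L,goto B. Now: state=B, head=1, tape[-2..3]=001110 (head:    ^)
Step 8: in state B at pos 1, read 1 -> (B,1)->write 1,move R,goto B. Now: state=B, head=2, tape[-2..3]=001110 (head:     ^)
Step 9: in state B at pos 2, read 1 -> (B,1)->write 1,move R,goto B. Now: state=B, head=3, tape[-2..4]=0011100 (head:      ^)
Step 10: in state B at pos 3, read 0 -> (B,0)->write 1,move L,goto A. Now: state=A, head=2, tape[-2..4]=0011110 (head:     ^)
Step 11: in state A at pos 2, read 1 -> (A,1)->write 0,move R,goto H. Now: state=H, head=3, tape[-2..4]=0011010 (head:      ^)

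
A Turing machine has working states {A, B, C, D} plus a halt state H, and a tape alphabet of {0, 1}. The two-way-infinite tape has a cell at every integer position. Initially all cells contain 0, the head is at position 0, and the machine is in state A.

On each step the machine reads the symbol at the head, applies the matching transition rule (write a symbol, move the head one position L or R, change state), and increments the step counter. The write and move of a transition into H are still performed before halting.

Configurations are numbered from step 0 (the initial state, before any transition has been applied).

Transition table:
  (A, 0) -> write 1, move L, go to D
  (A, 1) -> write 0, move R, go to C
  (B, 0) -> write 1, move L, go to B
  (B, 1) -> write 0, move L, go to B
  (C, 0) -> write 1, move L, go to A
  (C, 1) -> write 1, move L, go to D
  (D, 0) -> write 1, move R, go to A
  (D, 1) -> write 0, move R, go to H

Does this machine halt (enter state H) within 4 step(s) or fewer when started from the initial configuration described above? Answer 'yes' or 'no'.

Answer: no

Derivation:
Step 1: in state A at pos 0, read 0 -> (A,0)->write 1,move L,goto D. Now: state=D, head=-1, tape[-2..1]=0010 (head:  ^)
Step 2: in state D at pos -1, read 0 -> (D,0)->write 1,move R,goto A. Now: state=A, head=0, tape[-2..1]=0110 (head:   ^)
Step 3: in state A at pos 0, read 1 -> (A,1)->write 0,move R,goto C. Now: state=C, head=1, tape[-2..2]=01000 (head:    ^)
Step 4: in state C at pos 1, read 0 -> (C,0)->write 1,move L,goto A. Now: state=A, head=0, tape[-2..2]=01010 (head:   ^)
After 4 step(s): state = A (not H) -> not halted within 4 -> no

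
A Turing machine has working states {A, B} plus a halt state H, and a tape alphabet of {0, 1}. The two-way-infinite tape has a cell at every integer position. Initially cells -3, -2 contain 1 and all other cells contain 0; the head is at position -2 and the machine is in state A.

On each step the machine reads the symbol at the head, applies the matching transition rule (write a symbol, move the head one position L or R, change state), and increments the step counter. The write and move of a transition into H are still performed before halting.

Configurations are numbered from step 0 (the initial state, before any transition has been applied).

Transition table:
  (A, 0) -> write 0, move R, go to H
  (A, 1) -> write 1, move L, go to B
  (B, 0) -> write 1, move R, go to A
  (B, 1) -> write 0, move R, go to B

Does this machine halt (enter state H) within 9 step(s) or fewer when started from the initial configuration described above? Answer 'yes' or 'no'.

Answer: yes

Derivation:
Step 1: in state A at pos -2, read 1 -> (A,1)->write 1,move L,goto B. Now: state=B, head=-3, tape[-4..-1]=0110 (head:  ^)
Step 2: in state B at pos -3, read 1 -> (B,1)->write 0,move R,goto B. Now: state=B, head=-2, tape[-4..-1]=0010 (head:   ^)
Step 3: in state B at pos -2, read 1 -> (B,1)->write 0,move R,goto B. Now: state=B, head=-1, tape[-4..0]=00000 (head:    ^)
Step 4: in state B at pos -1, read 0 -> (B,0)->write 1,move R,goto A. Now: state=A, head=0, tape[-4..1]=000100 (head:     ^)
Step 5: in state A at pos 0, read 0 -> (A,0)->write 0,move R,goto H. Now: state=H, head=1, tape[-4..2]=0001000 (head:      ^)
State H reached at step 5; 5 <= 9 -> yes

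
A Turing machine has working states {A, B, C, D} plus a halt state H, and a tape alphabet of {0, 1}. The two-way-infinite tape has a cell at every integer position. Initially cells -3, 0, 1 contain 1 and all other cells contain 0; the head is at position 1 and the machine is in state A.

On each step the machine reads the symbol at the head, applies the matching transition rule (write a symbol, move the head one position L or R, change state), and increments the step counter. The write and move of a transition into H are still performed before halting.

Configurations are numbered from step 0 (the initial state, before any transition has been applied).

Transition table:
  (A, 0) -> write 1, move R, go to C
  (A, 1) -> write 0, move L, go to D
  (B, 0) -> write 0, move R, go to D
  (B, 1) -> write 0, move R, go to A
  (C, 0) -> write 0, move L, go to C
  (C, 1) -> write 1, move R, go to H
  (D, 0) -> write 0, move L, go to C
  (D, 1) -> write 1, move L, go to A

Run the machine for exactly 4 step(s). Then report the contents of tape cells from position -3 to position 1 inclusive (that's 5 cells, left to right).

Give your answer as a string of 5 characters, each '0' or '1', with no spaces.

Step 1: in state A at pos 1, read 1 -> (A,1)->write 0,move L,goto D. Now: state=D, head=0, tape[-4..2]=0100100 (head:     ^)
Step 2: in state D at pos 0, read 1 -> (D,1)->write 1,move L,goto A. Now: state=A, head=-1, tape[-4..2]=0100100 (head:    ^)
Step 3: in state A at pos -1, read 0 -> (A,0)->write 1,move R,goto C. Now: state=C, head=0, tape[-4..2]=0101100 (head:     ^)
Step 4: in state C at pos 0, read 1 -> (C,1)->write 1,move R,goto H. Now: state=H, head=1, tape[-4..2]=0101100 (head:      ^)

Answer: 10110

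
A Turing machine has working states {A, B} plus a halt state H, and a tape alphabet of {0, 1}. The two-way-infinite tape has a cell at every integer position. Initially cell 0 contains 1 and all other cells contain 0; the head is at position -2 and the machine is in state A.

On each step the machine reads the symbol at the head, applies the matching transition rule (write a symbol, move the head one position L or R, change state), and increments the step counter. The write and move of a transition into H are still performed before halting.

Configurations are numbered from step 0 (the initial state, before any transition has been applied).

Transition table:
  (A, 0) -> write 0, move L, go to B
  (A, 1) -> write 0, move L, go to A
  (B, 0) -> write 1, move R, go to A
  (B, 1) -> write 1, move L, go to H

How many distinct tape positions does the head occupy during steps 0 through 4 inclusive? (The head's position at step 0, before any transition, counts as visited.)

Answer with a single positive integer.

Answer: 3

Derivation:
Step 1: in state A at pos -2, read 0 -> (A,0)->write 0,move L,goto B. Now: state=B, head=-3, tape[-4..1]=000010 (head:  ^)
Step 2: in state B at pos -3, read 0 -> (B,0)->write 1,move R,goto A. Now: state=A, head=-2, tape[-4..1]=010010 (head:   ^)
Step 3: in state A at pos -2, read 0 -> (A,0)->write 0,move L,goto B. Now: state=B, head=-3, tape[-4..1]=010010 (head:  ^)
Step 4: in state B at pos -3, read 1 -> (B,1)->write 1,move L,goto H. Now: state=H, head=-4, tape[-5..1]=0010010 (head:  ^)
Head positions at steps 0..4: starting at -2, distinct positions visited = {-4, -3, -2} -> 3 position(s)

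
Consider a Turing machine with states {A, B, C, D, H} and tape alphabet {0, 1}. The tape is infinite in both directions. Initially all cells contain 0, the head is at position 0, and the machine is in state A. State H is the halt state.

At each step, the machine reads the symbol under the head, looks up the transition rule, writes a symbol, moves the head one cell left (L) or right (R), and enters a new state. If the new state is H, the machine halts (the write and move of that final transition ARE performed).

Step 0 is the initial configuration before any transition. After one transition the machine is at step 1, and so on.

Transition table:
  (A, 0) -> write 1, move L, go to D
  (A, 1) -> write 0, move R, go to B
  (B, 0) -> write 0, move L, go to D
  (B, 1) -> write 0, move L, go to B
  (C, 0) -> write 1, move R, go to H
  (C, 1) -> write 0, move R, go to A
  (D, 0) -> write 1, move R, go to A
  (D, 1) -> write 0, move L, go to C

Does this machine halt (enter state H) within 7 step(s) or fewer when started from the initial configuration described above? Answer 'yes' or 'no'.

Answer: no

Derivation:
Step 1: in state A at pos 0, read 0 -> (A,0)->write 1,move L,goto D. Now: state=D, head=-1, tape[-2..1]=0010 (head:  ^)
Step 2: in state D at pos -1, read 0 -> (D,0)->write 1,move R,goto A. Now: state=A, head=0, tape[-2..1]=0110 (head:   ^)
Step 3: in state A at pos 0, read 1 -> (A,1)->write 0,move R,goto B. Now: state=B, head=1, tape[-2..2]=01000 (head:    ^)
Step 4: in state B at pos 1, read 0 -> (B,0)->write 0,move L,goto D. Now: state=D, head=0, tape[-2..2]=01000 (head:   ^)
Step 5: in state D at pos 0, read 0 -> (D,0)->write 1,move R,goto A. Now: state=A, head=1, tape[-2..2]=01100 (head:    ^)
Step 6: in state A at pos 1, read 0 -> (A,0)->write 1,move L,goto D. Now: state=D, head=0, tape[-2..2]=01110 (head:   ^)
Step 7: in state D at pos 0, read 1 -> (D,1)->write 0,move L,goto C. Now: state=C, head=-1, tape[-2..2]=01010 (head:  ^)
After 7 step(s): state = C (not H) -> not halted within 7 -> no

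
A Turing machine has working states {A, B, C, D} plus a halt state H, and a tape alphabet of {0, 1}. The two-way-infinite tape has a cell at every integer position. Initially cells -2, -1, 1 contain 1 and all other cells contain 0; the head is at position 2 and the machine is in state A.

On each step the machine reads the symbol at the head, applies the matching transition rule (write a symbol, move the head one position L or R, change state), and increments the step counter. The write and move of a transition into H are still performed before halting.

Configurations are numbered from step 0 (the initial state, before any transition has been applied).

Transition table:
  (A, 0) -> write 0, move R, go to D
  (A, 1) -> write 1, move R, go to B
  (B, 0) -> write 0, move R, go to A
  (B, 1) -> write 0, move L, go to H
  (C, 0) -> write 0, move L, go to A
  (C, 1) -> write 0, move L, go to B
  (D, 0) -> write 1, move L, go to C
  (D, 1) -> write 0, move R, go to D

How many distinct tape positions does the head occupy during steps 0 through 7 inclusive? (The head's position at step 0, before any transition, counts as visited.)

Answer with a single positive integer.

Step 1: in state A at pos 2, read 0 -> (A,0)->write 0,move R,goto D. Now: state=D, head=3, tape[-3..4]=01101000 (head:       ^)
Step 2: in state D at pos 3, read 0 -> (D,0)->write 1,move L,goto C. Now: state=C, head=2, tape[-3..4]=01101010 (head:      ^)
Step 3: in state C at pos 2, read 0 -> (C,0)->write 0,move L,goto A. Now: state=A, head=1, tape[-3..4]=01101010 (head:     ^)
Step 4: in state A at pos 1, read 1 -> (A,1)->write 1,move R,goto B. Now: state=B, head=2, tape[-3..4]=01101010 (head:      ^)
Step 5: in state B at pos 2, read 0 -> (B,0)->write 0,move R,goto A. Now: state=A, head=3, tape[-3..4]=01101010 (head:       ^)
Step 6: in state A at pos 3, read 1 -> (A,1)->write 1,move R,goto B. Now: state=B, head=4, tape[-3..5]=011010100 (head:        ^)
Step 7: in state B at pos 4, read 0 -> (B,0)->write 0,move R,goto A. Now: state=A, head=5, tape[-3..6]=0110101000 (head:         ^)
Head positions at steps 0..7: starting at 2, distinct positions visited = {1, 2, 3, 4, 5} -> 5 position(s)

Answer: 5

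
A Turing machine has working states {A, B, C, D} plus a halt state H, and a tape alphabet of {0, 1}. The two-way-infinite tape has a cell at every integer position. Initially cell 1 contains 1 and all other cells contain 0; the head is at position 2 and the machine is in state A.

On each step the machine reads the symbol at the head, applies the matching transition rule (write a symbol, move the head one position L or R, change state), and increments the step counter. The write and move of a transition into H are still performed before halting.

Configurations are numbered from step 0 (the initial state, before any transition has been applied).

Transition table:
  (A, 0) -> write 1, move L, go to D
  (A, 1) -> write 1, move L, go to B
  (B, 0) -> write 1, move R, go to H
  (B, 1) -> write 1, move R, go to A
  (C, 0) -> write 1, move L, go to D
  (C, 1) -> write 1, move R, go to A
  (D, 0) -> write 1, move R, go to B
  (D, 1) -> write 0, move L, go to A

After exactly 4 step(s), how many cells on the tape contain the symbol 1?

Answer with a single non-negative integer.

Step 1: in state A at pos 2, read 0 -> (A,0)->write 1,move L,goto D. Now: state=D, head=1, tape[0..3]=0110 (head:  ^)
Step 2: in state D at pos 1, read 1 -> (D,1)->write 0,move L,goto A. Now: state=A, head=0, tape[-1..3]=00010 (head:  ^)
Step 3: in state A at pos 0, read 0 -> (A,0)->write 1,move L,goto D. Now: state=D, head=-1, tape[-2..3]=001010 (head:  ^)
Step 4: in state D at pos -1, read 0 -> (D,0)->write 1,move R,goto B. Now: state=B, head=0, tape[-2..3]=011010 (head:   ^)
Cells containing 1 after step 4: {-1, 0, 2} -> 3 cell(s)

Answer: 3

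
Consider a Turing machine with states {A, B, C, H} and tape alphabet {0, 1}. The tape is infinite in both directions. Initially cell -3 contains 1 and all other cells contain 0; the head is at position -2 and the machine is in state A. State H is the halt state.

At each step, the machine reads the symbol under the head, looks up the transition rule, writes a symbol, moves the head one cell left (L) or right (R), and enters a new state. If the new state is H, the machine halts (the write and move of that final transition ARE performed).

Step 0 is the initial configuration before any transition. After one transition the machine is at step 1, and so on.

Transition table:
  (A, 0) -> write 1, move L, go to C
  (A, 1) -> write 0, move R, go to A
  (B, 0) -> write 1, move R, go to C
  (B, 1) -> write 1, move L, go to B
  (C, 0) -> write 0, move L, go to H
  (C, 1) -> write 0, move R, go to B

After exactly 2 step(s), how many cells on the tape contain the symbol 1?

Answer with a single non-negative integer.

Step 1: in state A at pos -2, read 0 -> (A,0)->write 1,move L,goto C. Now: state=C, head=-3, tape[-4..-1]=0110 (head:  ^)
Step 2: in state C at pos -3, read 1 -> (C,1)->write 0,move R,goto B. Now: state=B, head=-2, tape[-4..-1]=0010 (head:   ^)
Cells containing 1 after step 2: {-2} -> 1 cell(s)

Answer: 1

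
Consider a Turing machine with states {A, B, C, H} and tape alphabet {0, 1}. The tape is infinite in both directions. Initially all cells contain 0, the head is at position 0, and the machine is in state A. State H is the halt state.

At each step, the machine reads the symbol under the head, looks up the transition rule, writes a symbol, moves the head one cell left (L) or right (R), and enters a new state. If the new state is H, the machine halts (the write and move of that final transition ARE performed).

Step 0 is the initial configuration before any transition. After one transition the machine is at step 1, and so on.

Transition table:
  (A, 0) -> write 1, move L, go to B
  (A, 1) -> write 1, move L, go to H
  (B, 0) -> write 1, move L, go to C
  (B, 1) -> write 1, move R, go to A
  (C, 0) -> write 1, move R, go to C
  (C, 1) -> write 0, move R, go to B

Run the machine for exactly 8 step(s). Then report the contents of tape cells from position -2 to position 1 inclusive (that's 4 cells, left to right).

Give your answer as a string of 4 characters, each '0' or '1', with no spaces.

Answer: 1011

Derivation:
Step 1: in state A at pos 0, read 0 -> (A,0)->write 1,move L,goto B. Now: state=B, head=-1, tape[-2..1]=0010 (head:  ^)
Step 2: in state B at pos -1, read 0 -> (B,0)->write 1,move L,goto C. Now: state=C, head=-2, tape[-3..1]=00110 (head:  ^)
Step 3: in state C at pos -2, read 0 -> (C,0)->write 1,move R,goto C. Now: state=C, head=-1, tape[-3..1]=01110 (head:   ^)
Step 4: in state C at pos -1, read 1 -> (C,1)->write 0,move R,goto B. Now: state=B, head=0, tape[-3..1]=01010 (head:    ^)
Step 5: in state B at pos 0, read 1 -> (B,1)->write 1,move R,goto A. Now: state=A, head=1, tape[-3..2]=010100 (head:     ^)
Step 6: in state A at pos 1, read 0 -> (A,0)->write 1,move L,goto B. Now: state=B, head=0, tape[-3..2]=010110 (head:    ^)
Step 7: in state B at pos 0, read 1 -> (B,1)->write 1,move R,goto A. Now: state=A, head=1, tape[-3..2]=010110 (head:     ^)
Step 8: in state A at pos 1, read 1 -> (A,1)->write 1,move L,goto H. Now: state=H, head=0, tape[-3..2]=010110 (head:    ^)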